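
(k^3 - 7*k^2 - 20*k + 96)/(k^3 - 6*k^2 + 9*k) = (k^2 - 4*k - 32)/(k*(k - 3))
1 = 1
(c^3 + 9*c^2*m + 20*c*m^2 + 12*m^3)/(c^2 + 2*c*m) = c + 7*m + 6*m^2/c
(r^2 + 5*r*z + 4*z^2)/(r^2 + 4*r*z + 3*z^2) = (r + 4*z)/(r + 3*z)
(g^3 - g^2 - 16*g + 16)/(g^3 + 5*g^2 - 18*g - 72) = (g^2 + 3*g - 4)/(g^2 + 9*g + 18)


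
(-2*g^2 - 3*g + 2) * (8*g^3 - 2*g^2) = -16*g^5 - 20*g^4 + 22*g^3 - 4*g^2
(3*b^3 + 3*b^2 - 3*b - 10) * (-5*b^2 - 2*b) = -15*b^5 - 21*b^4 + 9*b^3 + 56*b^2 + 20*b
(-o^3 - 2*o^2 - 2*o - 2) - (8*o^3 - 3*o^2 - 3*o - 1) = -9*o^3 + o^2 + o - 1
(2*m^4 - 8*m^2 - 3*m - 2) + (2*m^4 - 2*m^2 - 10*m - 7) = 4*m^4 - 10*m^2 - 13*m - 9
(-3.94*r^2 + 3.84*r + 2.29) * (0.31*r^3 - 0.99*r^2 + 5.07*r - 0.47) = -1.2214*r^5 + 5.091*r^4 - 23.0675*r^3 + 19.0535*r^2 + 9.8055*r - 1.0763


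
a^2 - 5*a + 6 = (a - 3)*(a - 2)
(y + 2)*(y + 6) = y^2 + 8*y + 12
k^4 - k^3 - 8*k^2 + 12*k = k*(k - 2)^2*(k + 3)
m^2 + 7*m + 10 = (m + 2)*(m + 5)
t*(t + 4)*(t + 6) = t^3 + 10*t^2 + 24*t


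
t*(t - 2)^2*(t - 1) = t^4 - 5*t^3 + 8*t^2 - 4*t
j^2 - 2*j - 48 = (j - 8)*(j + 6)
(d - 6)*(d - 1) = d^2 - 7*d + 6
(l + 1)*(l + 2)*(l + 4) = l^3 + 7*l^2 + 14*l + 8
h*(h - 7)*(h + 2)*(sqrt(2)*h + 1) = sqrt(2)*h^4 - 5*sqrt(2)*h^3 + h^3 - 14*sqrt(2)*h^2 - 5*h^2 - 14*h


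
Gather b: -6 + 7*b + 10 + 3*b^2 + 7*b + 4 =3*b^2 + 14*b + 8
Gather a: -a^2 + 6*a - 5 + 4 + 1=-a^2 + 6*a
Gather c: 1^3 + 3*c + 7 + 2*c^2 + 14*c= 2*c^2 + 17*c + 8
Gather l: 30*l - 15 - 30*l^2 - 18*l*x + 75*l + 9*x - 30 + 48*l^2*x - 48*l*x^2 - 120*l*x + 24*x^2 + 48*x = l^2*(48*x - 30) + l*(-48*x^2 - 138*x + 105) + 24*x^2 + 57*x - 45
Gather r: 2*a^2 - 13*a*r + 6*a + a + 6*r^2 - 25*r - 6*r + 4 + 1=2*a^2 + 7*a + 6*r^2 + r*(-13*a - 31) + 5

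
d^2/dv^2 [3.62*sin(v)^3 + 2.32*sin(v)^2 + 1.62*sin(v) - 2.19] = -4.335*sin(v) + 8.145*sin(3*v) + 4.64*cos(2*v)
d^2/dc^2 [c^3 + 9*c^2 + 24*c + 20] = 6*c + 18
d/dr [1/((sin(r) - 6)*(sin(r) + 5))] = (-sin(2*r) + cos(r))/((sin(r) - 6)^2*(sin(r) + 5)^2)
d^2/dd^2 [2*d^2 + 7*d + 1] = 4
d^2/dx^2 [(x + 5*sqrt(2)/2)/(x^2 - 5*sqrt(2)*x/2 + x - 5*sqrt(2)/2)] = 2*((2*x + 5*sqrt(2))*(4*x - 5*sqrt(2) + 2)^2 - 4*(3*x + 1)*(2*x^2 - 5*sqrt(2)*x + 2*x - 5*sqrt(2)))/(2*x^2 - 5*sqrt(2)*x + 2*x - 5*sqrt(2))^3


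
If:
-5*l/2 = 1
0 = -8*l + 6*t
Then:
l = -2/5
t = -8/15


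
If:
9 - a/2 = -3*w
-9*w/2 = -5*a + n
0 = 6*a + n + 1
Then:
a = -58/41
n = 307/41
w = -398/123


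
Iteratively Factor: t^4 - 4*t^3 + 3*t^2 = (t - 3)*(t^3 - t^2) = (t - 3)*(t - 1)*(t^2) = t*(t - 3)*(t - 1)*(t)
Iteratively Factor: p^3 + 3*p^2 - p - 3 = (p + 1)*(p^2 + 2*p - 3) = (p - 1)*(p + 1)*(p + 3)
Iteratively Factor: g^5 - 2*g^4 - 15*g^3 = (g)*(g^4 - 2*g^3 - 15*g^2) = g^2*(g^3 - 2*g^2 - 15*g) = g^2*(g - 5)*(g^2 + 3*g) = g^2*(g - 5)*(g + 3)*(g)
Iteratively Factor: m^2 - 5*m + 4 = (m - 1)*(m - 4)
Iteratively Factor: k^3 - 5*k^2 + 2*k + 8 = (k + 1)*(k^2 - 6*k + 8) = (k - 2)*(k + 1)*(k - 4)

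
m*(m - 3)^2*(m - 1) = m^4 - 7*m^3 + 15*m^2 - 9*m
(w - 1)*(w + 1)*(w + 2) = w^3 + 2*w^2 - w - 2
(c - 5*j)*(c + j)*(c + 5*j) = c^3 + c^2*j - 25*c*j^2 - 25*j^3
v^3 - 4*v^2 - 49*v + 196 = (v - 7)*(v - 4)*(v + 7)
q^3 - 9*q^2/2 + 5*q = q*(q - 5/2)*(q - 2)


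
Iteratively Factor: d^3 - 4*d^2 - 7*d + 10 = (d - 1)*(d^2 - 3*d - 10) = (d - 1)*(d + 2)*(d - 5)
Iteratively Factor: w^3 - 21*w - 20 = (w + 1)*(w^2 - w - 20) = (w + 1)*(w + 4)*(w - 5)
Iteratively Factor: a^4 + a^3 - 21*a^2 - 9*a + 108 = (a - 3)*(a^3 + 4*a^2 - 9*a - 36) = (a - 3)*(a + 3)*(a^2 + a - 12) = (a - 3)*(a + 3)*(a + 4)*(a - 3)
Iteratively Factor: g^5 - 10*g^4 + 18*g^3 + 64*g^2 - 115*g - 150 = (g + 1)*(g^4 - 11*g^3 + 29*g^2 + 35*g - 150) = (g + 1)*(g + 2)*(g^3 - 13*g^2 + 55*g - 75) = (g - 5)*(g + 1)*(g + 2)*(g^2 - 8*g + 15) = (g - 5)^2*(g + 1)*(g + 2)*(g - 3)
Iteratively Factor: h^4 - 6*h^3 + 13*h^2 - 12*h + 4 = (h - 2)*(h^3 - 4*h^2 + 5*h - 2) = (h - 2)*(h - 1)*(h^2 - 3*h + 2) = (h - 2)*(h - 1)^2*(h - 2)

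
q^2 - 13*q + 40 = (q - 8)*(q - 5)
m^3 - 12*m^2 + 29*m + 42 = (m - 7)*(m - 6)*(m + 1)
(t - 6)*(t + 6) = t^2 - 36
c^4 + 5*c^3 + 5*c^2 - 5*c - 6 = (c - 1)*(c + 1)*(c + 2)*(c + 3)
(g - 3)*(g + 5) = g^2 + 2*g - 15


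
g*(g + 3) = g^2 + 3*g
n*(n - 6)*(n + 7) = n^3 + n^2 - 42*n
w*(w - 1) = w^2 - w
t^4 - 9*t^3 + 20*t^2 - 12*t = t*(t - 6)*(t - 2)*(t - 1)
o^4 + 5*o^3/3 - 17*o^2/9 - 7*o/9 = o*(o - 1)*(o + 1/3)*(o + 7/3)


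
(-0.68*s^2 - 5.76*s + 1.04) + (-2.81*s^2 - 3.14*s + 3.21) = -3.49*s^2 - 8.9*s + 4.25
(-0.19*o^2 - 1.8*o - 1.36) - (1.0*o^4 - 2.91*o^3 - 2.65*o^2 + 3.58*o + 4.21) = -1.0*o^4 + 2.91*o^3 + 2.46*o^2 - 5.38*o - 5.57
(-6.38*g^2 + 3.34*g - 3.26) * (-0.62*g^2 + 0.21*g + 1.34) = 3.9556*g^4 - 3.4106*g^3 - 5.8266*g^2 + 3.791*g - 4.3684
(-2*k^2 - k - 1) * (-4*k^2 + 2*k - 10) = 8*k^4 + 22*k^2 + 8*k + 10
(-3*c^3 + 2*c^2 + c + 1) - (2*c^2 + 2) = -3*c^3 + c - 1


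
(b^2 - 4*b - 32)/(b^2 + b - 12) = (b - 8)/(b - 3)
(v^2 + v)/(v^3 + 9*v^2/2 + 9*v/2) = 2*(v + 1)/(2*v^2 + 9*v + 9)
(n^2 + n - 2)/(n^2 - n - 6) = (n - 1)/(n - 3)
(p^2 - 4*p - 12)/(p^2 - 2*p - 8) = (p - 6)/(p - 4)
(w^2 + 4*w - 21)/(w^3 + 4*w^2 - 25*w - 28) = (w - 3)/(w^2 - 3*w - 4)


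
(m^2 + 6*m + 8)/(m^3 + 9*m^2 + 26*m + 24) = 1/(m + 3)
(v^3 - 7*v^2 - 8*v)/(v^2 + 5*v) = (v^2 - 7*v - 8)/(v + 5)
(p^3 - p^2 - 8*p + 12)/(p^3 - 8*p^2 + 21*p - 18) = (p^2 + p - 6)/(p^2 - 6*p + 9)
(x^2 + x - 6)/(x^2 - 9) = (x - 2)/(x - 3)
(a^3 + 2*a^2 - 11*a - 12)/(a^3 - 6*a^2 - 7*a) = (a^2 + a - 12)/(a*(a - 7))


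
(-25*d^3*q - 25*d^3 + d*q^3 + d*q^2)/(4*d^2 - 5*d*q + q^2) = d*(-25*d^2*q - 25*d^2 + q^3 + q^2)/(4*d^2 - 5*d*q + q^2)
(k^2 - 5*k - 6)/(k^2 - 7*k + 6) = (k + 1)/(k - 1)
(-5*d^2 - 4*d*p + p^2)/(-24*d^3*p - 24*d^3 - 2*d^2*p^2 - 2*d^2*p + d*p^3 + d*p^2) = (5*d^2 + 4*d*p - p^2)/(d*(24*d^2*p + 24*d^2 + 2*d*p^2 + 2*d*p - p^3 - p^2))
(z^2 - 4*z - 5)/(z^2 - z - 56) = (-z^2 + 4*z + 5)/(-z^2 + z + 56)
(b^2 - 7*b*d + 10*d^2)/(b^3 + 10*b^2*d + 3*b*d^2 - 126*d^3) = (b^2 - 7*b*d + 10*d^2)/(b^3 + 10*b^2*d + 3*b*d^2 - 126*d^3)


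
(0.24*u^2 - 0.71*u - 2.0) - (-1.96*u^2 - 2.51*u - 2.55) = 2.2*u^2 + 1.8*u + 0.55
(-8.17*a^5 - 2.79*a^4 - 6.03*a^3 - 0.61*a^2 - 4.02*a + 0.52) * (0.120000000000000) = -0.9804*a^5 - 0.3348*a^4 - 0.7236*a^3 - 0.0732*a^2 - 0.4824*a + 0.0624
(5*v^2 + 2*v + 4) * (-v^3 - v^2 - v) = -5*v^5 - 7*v^4 - 11*v^3 - 6*v^2 - 4*v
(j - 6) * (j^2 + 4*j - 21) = j^3 - 2*j^2 - 45*j + 126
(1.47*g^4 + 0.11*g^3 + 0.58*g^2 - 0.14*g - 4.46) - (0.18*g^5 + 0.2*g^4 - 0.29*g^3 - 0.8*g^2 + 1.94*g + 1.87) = -0.18*g^5 + 1.27*g^4 + 0.4*g^3 + 1.38*g^2 - 2.08*g - 6.33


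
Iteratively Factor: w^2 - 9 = (w + 3)*(w - 3)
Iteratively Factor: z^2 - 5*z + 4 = (z - 1)*(z - 4)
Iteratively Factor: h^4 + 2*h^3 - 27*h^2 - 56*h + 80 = (h - 5)*(h^3 + 7*h^2 + 8*h - 16) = (h - 5)*(h - 1)*(h^2 + 8*h + 16) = (h - 5)*(h - 1)*(h + 4)*(h + 4)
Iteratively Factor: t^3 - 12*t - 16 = (t - 4)*(t^2 + 4*t + 4) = (t - 4)*(t + 2)*(t + 2)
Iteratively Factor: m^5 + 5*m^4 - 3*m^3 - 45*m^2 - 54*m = (m + 3)*(m^4 + 2*m^3 - 9*m^2 - 18*m) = (m - 3)*(m + 3)*(m^3 + 5*m^2 + 6*m) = (m - 3)*(m + 2)*(m + 3)*(m^2 + 3*m) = (m - 3)*(m + 2)*(m + 3)^2*(m)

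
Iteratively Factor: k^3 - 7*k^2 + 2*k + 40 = (k + 2)*(k^2 - 9*k + 20) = (k - 4)*(k + 2)*(k - 5)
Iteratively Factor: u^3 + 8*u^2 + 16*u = (u + 4)*(u^2 + 4*u) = (u + 4)^2*(u)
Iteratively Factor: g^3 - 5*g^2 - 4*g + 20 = (g - 2)*(g^2 - 3*g - 10) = (g - 2)*(g + 2)*(g - 5)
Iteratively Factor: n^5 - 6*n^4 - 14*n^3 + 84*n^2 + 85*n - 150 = (n - 5)*(n^4 - n^3 - 19*n^2 - 11*n + 30) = (n - 5)*(n + 3)*(n^3 - 4*n^2 - 7*n + 10) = (n - 5)*(n + 2)*(n + 3)*(n^2 - 6*n + 5) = (n - 5)*(n - 1)*(n + 2)*(n + 3)*(n - 5)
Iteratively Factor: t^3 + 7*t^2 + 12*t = (t + 4)*(t^2 + 3*t) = t*(t + 4)*(t + 3)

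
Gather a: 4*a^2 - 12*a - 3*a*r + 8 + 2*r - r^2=4*a^2 + a*(-3*r - 12) - r^2 + 2*r + 8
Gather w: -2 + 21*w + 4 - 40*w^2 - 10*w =-40*w^2 + 11*w + 2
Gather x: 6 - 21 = -15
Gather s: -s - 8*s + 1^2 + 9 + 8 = 18 - 9*s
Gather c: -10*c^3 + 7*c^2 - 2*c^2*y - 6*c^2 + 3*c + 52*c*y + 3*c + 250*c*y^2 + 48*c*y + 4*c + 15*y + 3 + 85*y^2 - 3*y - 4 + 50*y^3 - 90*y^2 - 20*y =-10*c^3 + c^2*(1 - 2*y) + c*(250*y^2 + 100*y + 10) + 50*y^3 - 5*y^2 - 8*y - 1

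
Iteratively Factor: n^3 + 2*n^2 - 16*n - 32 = (n + 4)*(n^2 - 2*n - 8) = (n + 2)*(n + 4)*(n - 4)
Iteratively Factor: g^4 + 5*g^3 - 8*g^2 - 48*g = (g)*(g^3 + 5*g^2 - 8*g - 48) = g*(g + 4)*(g^2 + g - 12) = g*(g + 4)^2*(g - 3)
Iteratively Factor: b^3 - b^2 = (b - 1)*(b^2) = b*(b - 1)*(b)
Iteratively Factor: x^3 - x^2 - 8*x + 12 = (x - 2)*(x^2 + x - 6) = (x - 2)^2*(x + 3)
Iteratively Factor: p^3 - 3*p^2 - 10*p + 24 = (p - 2)*(p^2 - p - 12) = (p - 2)*(p + 3)*(p - 4)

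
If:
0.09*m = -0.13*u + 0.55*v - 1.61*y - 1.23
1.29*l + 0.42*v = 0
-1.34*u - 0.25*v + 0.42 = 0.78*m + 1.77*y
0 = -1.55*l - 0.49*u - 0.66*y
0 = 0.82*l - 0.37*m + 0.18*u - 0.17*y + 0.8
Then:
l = 0.63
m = 4.47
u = 0.31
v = -1.92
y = -1.69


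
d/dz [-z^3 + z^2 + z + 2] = -3*z^2 + 2*z + 1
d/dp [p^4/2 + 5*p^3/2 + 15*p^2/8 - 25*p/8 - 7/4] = 2*p^3 + 15*p^2/2 + 15*p/4 - 25/8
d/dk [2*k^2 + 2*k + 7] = 4*k + 2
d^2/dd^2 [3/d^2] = 18/d^4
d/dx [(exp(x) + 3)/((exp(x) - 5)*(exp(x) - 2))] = (-exp(2*x) - 6*exp(x) + 31)*exp(x)/(exp(4*x) - 14*exp(3*x) + 69*exp(2*x) - 140*exp(x) + 100)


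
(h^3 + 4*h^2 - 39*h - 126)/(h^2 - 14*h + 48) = (h^2 + 10*h + 21)/(h - 8)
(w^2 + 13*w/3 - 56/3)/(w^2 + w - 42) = (w - 8/3)/(w - 6)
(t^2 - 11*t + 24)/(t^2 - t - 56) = (t - 3)/(t + 7)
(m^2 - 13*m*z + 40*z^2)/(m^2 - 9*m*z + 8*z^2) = (-m + 5*z)/(-m + z)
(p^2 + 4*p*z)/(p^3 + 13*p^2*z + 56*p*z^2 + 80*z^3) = p/(p^2 + 9*p*z + 20*z^2)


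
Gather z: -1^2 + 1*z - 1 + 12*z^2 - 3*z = 12*z^2 - 2*z - 2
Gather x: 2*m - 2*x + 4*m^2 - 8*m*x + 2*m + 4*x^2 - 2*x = 4*m^2 + 4*m + 4*x^2 + x*(-8*m - 4)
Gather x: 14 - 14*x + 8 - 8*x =22 - 22*x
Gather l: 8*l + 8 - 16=8*l - 8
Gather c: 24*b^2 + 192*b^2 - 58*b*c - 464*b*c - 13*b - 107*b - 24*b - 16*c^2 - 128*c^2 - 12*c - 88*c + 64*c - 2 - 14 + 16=216*b^2 - 144*b - 144*c^2 + c*(-522*b - 36)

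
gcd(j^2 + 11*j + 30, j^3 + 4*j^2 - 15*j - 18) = j + 6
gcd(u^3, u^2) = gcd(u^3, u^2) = u^2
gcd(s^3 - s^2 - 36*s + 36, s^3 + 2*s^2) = 1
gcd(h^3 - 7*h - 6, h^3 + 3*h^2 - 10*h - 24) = h^2 - h - 6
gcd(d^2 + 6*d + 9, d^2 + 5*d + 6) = d + 3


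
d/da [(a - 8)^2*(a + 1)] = 3*(a - 8)*(a - 2)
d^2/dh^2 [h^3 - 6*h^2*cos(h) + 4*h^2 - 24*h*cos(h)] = 6*h^2*cos(h) + 24*sqrt(2)*h*sin(h + pi/4) + 6*h + 48*sin(h) - 12*cos(h) + 8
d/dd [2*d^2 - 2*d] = 4*d - 2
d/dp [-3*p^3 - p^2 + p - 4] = -9*p^2 - 2*p + 1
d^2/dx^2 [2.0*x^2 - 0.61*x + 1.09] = 4.00000000000000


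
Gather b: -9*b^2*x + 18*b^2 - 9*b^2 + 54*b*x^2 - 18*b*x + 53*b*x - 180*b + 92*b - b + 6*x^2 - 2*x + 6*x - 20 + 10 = b^2*(9 - 9*x) + b*(54*x^2 + 35*x - 89) + 6*x^2 + 4*x - 10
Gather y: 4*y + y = 5*y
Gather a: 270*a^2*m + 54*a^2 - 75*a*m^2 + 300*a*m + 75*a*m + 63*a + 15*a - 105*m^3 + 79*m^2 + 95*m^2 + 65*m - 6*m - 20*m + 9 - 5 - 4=a^2*(270*m + 54) + a*(-75*m^2 + 375*m + 78) - 105*m^3 + 174*m^2 + 39*m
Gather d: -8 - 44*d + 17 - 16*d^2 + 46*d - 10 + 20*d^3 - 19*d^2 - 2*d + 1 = 20*d^3 - 35*d^2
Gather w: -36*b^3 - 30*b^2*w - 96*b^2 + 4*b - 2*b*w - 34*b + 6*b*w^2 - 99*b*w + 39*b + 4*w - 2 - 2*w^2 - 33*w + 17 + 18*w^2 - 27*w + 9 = -36*b^3 - 96*b^2 + 9*b + w^2*(6*b + 16) + w*(-30*b^2 - 101*b - 56) + 24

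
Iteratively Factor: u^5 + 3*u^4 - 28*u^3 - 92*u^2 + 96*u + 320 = (u + 4)*(u^4 - u^3 - 24*u^2 + 4*u + 80) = (u - 2)*(u + 4)*(u^3 + u^2 - 22*u - 40) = (u - 2)*(u + 4)^2*(u^2 - 3*u - 10) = (u - 5)*(u - 2)*(u + 4)^2*(u + 2)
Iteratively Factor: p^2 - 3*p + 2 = (p - 1)*(p - 2)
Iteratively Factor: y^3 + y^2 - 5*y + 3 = (y + 3)*(y^2 - 2*y + 1) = (y - 1)*(y + 3)*(y - 1)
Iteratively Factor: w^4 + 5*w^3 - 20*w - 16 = (w + 2)*(w^3 + 3*w^2 - 6*w - 8) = (w + 2)*(w + 4)*(w^2 - w - 2) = (w - 2)*(w + 2)*(w + 4)*(w + 1)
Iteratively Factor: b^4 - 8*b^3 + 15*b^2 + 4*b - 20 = (b + 1)*(b^3 - 9*b^2 + 24*b - 20) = (b - 5)*(b + 1)*(b^2 - 4*b + 4) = (b - 5)*(b - 2)*(b + 1)*(b - 2)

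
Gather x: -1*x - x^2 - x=-x^2 - 2*x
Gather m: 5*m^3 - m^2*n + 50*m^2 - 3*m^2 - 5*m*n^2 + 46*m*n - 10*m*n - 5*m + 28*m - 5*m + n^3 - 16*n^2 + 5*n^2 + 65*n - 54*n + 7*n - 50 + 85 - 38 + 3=5*m^3 + m^2*(47 - n) + m*(-5*n^2 + 36*n + 18) + n^3 - 11*n^2 + 18*n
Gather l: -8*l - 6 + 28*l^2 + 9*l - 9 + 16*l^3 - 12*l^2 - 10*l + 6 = 16*l^3 + 16*l^2 - 9*l - 9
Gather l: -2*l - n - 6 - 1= -2*l - n - 7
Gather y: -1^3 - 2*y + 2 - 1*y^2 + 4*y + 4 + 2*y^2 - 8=y^2 + 2*y - 3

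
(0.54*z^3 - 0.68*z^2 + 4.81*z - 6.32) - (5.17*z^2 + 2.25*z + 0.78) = 0.54*z^3 - 5.85*z^2 + 2.56*z - 7.1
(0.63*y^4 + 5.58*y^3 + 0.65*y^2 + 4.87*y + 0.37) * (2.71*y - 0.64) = 1.7073*y^5 + 14.7186*y^4 - 1.8097*y^3 + 12.7817*y^2 - 2.1141*y - 0.2368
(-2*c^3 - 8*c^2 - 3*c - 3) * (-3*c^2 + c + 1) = 6*c^5 + 22*c^4 - c^3 - 2*c^2 - 6*c - 3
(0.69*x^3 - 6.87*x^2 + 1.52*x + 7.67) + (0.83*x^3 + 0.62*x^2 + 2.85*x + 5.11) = 1.52*x^3 - 6.25*x^2 + 4.37*x + 12.78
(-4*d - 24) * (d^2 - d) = -4*d^3 - 20*d^2 + 24*d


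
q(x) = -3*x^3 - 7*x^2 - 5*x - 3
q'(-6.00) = -245.00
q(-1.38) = -1.55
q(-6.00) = 423.00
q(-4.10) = 106.59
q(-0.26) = -2.12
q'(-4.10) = -98.89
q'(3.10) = -134.89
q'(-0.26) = -1.97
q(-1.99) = 2.87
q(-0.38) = -1.95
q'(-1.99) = -12.78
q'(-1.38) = -2.82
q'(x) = -9*x^2 - 14*x - 5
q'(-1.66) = -6.56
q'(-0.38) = -0.98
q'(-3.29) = -56.36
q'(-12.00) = -1133.00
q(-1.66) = -0.27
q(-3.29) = 44.52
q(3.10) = -175.14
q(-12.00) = 4233.00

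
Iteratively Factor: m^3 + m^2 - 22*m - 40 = (m + 4)*(m^2 - 3*m - 10) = (m + 2)*(m + 4)*(m - 5)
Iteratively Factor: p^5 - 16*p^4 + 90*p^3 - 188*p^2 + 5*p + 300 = (p + 1)*(p^4 - 17*p^3 + 107*p^2 - 295*p + 300) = (p - 4)*(p + 1)*(p^3 - 13*p^2 + 55*p - 75) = (p - 5)*(p - 4)*(p + 1)*(p^2 - 8*p + 15) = (p - 5)^2*(p - 4)*(p + 1)*(p - 3)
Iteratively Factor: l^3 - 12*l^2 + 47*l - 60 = (l - 3)*(l^2 - 9*l + 20) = (l - 4)*(l - 3)*(l - 5)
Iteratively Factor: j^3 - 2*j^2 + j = (j - 1)*(j^2 - j) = (j - 1)^2*(j)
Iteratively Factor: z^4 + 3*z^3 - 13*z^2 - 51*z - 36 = (z + 3)*(z^3 - 13*z - 12) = (z + 3)^2*(z^2 - 3*z - 4) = (z - 4)*(z + 3)^2*(z + 1)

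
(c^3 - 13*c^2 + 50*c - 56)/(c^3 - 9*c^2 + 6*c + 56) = (c - 2)/(c + 2)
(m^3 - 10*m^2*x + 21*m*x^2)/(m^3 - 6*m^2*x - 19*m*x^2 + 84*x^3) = m/(m + 4*x)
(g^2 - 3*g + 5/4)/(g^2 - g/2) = (g - 5/2)/g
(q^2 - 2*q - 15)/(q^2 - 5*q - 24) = (q - 5)/(q - 8)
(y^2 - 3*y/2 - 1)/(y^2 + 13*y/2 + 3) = (y - 2)/(y + 6)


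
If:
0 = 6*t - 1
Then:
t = 1/6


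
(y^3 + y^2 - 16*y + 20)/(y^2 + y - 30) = (y^3 + y^2 - 16*y + 20)/(y^2 + y - 30)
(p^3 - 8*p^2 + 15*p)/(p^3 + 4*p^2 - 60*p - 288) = p*(p^2 - 8*p + 15)/(p^3 + 4*p^2 - 60*p - 288)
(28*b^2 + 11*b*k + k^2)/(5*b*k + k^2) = (28*b^2 + 11*b*k + k^2)/(k*(5*b + k))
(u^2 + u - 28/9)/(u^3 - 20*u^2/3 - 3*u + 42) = (u - 4/3)/(u^2 - 9*u + 18)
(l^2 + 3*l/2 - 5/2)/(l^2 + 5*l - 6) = (l + 5/2)/(l + 6)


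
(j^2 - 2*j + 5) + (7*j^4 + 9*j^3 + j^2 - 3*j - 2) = 7*j^4 + 9*j^3 + 2*j^2 - 5*j + 3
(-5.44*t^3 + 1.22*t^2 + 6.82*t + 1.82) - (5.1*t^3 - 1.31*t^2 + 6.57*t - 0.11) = -10.54*t^3 + 2.53*t^2 + 0.25*t + 1.93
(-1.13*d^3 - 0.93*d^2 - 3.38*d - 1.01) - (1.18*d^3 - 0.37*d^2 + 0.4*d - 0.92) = -2.31*d^3 - 0.56*d^2 - 3.78*d - 0.09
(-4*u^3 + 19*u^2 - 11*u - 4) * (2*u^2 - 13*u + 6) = -8*u^5 + 90*u^4 - 293*u^3 + 249*u^2 - 14*u - 24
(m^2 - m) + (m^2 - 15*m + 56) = 2*m^2 - 16*m + 56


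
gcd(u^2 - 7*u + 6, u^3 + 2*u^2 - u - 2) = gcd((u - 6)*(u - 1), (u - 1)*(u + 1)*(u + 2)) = u - 1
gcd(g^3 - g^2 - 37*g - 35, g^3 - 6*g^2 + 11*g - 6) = 1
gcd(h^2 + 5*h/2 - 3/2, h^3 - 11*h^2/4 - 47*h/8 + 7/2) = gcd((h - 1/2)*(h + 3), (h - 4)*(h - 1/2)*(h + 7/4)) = h - 1/2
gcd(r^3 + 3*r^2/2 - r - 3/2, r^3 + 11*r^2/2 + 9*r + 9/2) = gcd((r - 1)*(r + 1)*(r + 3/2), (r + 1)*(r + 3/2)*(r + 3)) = r^2 + 5*r/2 + 3/2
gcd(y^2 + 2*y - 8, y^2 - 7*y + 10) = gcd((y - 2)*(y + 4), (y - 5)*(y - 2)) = y - 2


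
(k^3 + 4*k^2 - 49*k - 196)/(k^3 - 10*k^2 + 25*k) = (k^3 + 4*k^2 - 49*k - 196)/(k*(k^2 - 10*k + 25))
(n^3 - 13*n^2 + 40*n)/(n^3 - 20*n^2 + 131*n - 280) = n/(n - 7)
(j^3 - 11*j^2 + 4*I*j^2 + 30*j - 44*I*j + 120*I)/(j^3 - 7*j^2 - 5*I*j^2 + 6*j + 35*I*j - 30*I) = (j^2 + j*(-5 + 4*I) - 20*I)/(j^2 - j*(1 + 5*I) + 5*I)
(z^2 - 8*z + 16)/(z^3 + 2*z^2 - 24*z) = (z - 4)/(z*(z + 6))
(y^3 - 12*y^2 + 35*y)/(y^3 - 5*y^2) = (y - 7)/y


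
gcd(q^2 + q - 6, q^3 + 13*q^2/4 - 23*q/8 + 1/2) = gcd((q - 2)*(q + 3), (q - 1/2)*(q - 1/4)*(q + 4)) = 1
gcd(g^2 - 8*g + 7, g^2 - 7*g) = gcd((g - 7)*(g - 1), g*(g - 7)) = g - 7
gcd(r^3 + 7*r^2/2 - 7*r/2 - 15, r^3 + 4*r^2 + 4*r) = 1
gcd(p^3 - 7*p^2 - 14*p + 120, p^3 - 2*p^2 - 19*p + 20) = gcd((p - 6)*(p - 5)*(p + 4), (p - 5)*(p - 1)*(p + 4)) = p^2 - p - 20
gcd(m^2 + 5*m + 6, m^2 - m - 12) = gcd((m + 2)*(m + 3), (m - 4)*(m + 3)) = m + 3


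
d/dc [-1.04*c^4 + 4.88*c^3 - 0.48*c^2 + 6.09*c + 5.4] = -4.16*c^3 + 14.64*c^2 - 0.96*c + 6.09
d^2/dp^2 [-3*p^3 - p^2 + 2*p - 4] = -18*p - 2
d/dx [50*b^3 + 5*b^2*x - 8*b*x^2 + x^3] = 5*b^2 - 16*b*x + 3*x^2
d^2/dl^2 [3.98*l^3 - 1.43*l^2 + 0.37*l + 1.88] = 23.88*l - 2.86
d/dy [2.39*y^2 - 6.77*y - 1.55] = 4.78*y - 6.77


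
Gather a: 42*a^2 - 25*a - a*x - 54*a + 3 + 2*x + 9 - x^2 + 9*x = 42*a^2 + a*(-x - 79) - x^2 + 11*x + 12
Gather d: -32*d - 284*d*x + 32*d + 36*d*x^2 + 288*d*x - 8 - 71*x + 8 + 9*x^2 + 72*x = d*(36*x^2 + 4*x) + 9*x^2 + x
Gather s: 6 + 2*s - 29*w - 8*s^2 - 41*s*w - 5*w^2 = -8*s^2 + s*(2 - 41*w) - 5*w^2 - 29*w + 6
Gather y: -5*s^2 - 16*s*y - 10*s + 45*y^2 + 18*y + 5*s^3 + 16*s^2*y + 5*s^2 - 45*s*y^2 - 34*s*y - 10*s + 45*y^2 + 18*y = 5*s^3 - 20*s + y^2*(90 - 45*s) + y*(16*s^2 - 50*s + 36)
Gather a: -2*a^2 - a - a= -2*a^2 - 2*a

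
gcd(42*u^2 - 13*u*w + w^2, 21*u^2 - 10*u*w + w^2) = 7*u - w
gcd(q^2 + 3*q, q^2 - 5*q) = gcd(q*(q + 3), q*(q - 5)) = q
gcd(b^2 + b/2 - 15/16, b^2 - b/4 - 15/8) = b + 5/4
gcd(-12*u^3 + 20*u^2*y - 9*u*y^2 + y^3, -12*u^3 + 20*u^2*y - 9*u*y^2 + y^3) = -12*u^3 + 20*u^2*y - 9*u*y^2 + y^3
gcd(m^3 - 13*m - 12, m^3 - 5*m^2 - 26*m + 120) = m - 4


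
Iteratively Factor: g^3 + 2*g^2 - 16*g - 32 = (g - 4)*(g^2 + 6*g + 8) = (g - 4)*(g + 2)*(g + 4)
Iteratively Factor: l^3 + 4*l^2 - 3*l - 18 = (l - 2)*(l^2 + 6*l + 9) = (l - 2)*(l + 3)*(l + 3)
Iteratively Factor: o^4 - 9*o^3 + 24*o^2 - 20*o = (o - 2)*(o^3 - 7*o^2 + 10*o) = o*(o - 2)*(o^2 - 7*o + 10) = o*(o - 2)^2*(o - 5)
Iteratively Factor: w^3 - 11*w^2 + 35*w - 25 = (w - 5)*(w^2 - 6*w + 5) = (w - 5)*(w - 1)*(w - 5)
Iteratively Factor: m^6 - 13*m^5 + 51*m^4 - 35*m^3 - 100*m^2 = (m)*(m^5 - 13*m^4 + 51*m^3 - 35*m^2 - 100*m) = m*(m - 5)*(m^4 - 8*m^3 + 11*m^2 + 20*m) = m^2*(m - 5)*(m^3 - 8*m^2 + 11*m + 20) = m^2*(m - 5)^2*(m^2 - 3*m - 4) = m^2*(m - 5)^2*(m - 4)*(m + 1)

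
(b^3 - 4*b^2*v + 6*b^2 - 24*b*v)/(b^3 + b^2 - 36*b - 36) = b*(b - 4*v)/(b^2 - 5*b - 6)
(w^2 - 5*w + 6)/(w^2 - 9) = (w - 2)/(w + 3)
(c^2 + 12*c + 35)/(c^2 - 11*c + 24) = (c^2 + 12*c + 35)/(c^2 - 11*c + 24)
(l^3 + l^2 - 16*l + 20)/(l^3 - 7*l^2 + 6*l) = (l^3 + l^2 - 16*l + 20)/(l*(l^2 - 7*l + 6))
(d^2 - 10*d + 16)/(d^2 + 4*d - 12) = (d - 8)/(d + 6)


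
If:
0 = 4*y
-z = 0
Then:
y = 0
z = 0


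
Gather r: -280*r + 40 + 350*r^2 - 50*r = 350*r^2 - 330*r + 40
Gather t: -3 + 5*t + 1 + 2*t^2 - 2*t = 2*t^2 + 3*t - 2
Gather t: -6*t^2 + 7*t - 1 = -6*t^2 + 7*t - 1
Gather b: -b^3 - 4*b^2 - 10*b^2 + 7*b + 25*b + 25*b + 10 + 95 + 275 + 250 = -b^3 - 14*b^2 + 57*b + 630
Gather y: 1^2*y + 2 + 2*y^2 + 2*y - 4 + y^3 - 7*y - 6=y^3 + 2*y^2 - 4*y - 8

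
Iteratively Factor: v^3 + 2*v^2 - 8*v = (v)*(v^2 + 2*v - 8) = v*(v - 2)*(v + 4)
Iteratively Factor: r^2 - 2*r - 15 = (r + 3)*(r - 5)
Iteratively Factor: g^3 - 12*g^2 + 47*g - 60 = (g - 5)*(g^2 - 7*g + 12) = (g - 5)*(g - 3)*(g - 4)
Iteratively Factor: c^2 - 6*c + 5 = (c - 5)*(c - 1)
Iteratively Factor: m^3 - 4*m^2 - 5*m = (m - 5)*(m^2 + m) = (m - 5)*(m + 1)*(m)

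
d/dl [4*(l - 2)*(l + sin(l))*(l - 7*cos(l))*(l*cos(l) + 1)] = 4*(2 - l)*(l + sin(l))*(l - 7*cos(l))*(l*sin(l) - cos(l)) + 4*(l - 2)*(l + sin(l))*(l*cos(l) + 1)*(7*sin(l) + 1) + 4*(l - 2)*(l - 7*cos(l))*(l*cos(l) + 1)*(cos(l) + 1) + 4*(l + sin(l))*(l - 7*cos(l))*(l*cos(l) + 1)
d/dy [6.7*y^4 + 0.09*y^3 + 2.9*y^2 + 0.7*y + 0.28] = 26.8*y^3 + 0.27*y^2 + 5.8*y + 0.7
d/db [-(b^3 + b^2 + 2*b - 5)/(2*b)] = -b - 1/2 - 5/(2*b^2)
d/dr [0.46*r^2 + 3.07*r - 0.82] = 0.92*r + 3.07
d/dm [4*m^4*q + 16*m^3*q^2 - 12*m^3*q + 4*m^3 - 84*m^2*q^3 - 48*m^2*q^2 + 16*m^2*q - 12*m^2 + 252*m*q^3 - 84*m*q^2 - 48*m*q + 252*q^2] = 16*m^3*q + 48*m^2*q^2 - 36*m^2*q + 12*m^2 - 168*m*q^3 - 96*m*q^2 + 32*m*q - 24*m + 252*q^3 - 84*q^2 - 48*q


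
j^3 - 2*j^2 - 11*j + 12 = (j - 4)*(j - 1)*(j + 3)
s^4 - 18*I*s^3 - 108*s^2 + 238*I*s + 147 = (s - 7*I)^2*(s - 3*I)*(s - I)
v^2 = v^2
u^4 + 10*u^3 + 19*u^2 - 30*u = u*(u - 1)*(u + 5)*(u + 6)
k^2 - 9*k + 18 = (k - 6)*(k - 3)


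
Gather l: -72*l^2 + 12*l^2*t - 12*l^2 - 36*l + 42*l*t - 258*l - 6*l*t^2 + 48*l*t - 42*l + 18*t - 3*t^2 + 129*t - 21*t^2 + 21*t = l^2*(12*t - 84) + l*(-6*t^2 + 90*t - 336) - 24*t^2 + 168*t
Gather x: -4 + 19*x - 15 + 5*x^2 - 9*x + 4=5*x^2 + 10*x - 15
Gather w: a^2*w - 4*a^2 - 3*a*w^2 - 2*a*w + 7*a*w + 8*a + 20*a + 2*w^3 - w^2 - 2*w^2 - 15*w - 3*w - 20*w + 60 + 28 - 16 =-4*a^2 + 28*a + 2*w^3 + w^2*(-3*a - 3) + w*(a^2 + 5*a - 38) + 72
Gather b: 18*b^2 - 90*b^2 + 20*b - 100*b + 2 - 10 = -72*b^2 - 80*b - 8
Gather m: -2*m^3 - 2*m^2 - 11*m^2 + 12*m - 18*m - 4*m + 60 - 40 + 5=-2*m^3 - 13*m^2 - 10*m + 25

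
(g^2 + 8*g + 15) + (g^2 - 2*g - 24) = 2*g^2 + 6*g - 9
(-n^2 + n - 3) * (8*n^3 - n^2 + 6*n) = -8*n^5 + 9*n^4 - 31*n^3 + 9*n^2 - 18*n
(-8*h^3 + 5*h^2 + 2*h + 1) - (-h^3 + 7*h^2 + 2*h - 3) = -7*h^3 - 2*h^2 + 4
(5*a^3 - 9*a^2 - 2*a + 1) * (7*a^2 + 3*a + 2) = 35*a^5 - 48*a^4 - 31*a^3 - 17*a^2 - a + 2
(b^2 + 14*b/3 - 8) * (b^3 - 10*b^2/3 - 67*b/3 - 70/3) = b^5 + 4*b^4/3 - 413*b^3/9 - 908*b^2/9 + 628*b/9 + 560/3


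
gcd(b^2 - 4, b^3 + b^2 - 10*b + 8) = b - 2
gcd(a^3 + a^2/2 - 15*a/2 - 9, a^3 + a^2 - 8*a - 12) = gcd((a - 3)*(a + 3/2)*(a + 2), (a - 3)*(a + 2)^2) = a^2 - a - 6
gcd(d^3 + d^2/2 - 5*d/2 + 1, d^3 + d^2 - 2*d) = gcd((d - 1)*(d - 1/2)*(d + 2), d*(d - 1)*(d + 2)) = d^2 + d - 2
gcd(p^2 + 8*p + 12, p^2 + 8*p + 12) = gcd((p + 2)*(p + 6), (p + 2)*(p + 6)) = p^2 + 8*p + 12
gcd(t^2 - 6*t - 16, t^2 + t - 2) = t + 2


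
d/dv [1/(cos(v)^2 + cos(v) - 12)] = (2*cos(v) + 1)*sin(v)/(cos(v)^2 + cos(v) - 12)^2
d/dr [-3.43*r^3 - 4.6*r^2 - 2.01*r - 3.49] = -10.29*r^2 - 9.2*r - 2.01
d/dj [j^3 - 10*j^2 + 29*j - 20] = 3*j^2 - 20*j + 29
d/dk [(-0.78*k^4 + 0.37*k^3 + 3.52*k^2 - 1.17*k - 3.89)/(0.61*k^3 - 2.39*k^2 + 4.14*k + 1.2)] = (-0.4758*k^6 + 3.7284*k^5 - 12.7191*k^4 + 0.747*k^3 + 20.2272*k^2 - 10.1462*k + 14.7006)/(0.3721*k^6 - 2.9158*k^5 + 10.7629*k^4 - 18.3252*k^3 + 11.4036*k^2 + 9.936*k + 1.44)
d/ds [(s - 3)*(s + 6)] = 2*s + 3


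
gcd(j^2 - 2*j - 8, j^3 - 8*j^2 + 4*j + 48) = j^2 - 2*j - 8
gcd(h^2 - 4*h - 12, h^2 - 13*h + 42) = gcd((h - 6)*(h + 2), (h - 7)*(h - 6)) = h - 6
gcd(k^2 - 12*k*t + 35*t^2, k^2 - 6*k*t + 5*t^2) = -k + 5*t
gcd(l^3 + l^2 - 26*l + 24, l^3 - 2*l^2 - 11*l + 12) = l^2 - 5*l + 4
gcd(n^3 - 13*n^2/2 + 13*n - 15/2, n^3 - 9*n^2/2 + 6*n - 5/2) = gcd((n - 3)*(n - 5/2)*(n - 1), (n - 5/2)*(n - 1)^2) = n^2 - 7*n/2 + 5/2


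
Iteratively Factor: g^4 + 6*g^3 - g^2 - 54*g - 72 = (g + 2)*(g^3 + 4*g^2 - 9*g - 36) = (g - 3)*(g + 2)*(g^2 + 7*g + 12) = (g - 3)*(g + 2)*(g + 3)*(g + 4)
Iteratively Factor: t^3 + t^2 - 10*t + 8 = (t - 2)*(t^2 + 3*t - 4) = (t - 2)*(t + 4)*(t - 1)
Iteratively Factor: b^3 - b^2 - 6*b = (b + 2)*(b^2 - 3*b) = b*(b + 2)*(b - 3)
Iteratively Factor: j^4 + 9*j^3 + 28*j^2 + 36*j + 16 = (j + 1)*(j^3 + 8*j^2 + 20*j + 16) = (j + 1)*(j + 4)*(j^2 + 4*j + 4) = (j + 1)*(j + 2)*(j + 4)*(j + 2)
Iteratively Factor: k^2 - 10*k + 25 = (k - 5)*(k - 5)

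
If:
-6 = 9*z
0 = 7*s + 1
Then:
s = -1/7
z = -2/3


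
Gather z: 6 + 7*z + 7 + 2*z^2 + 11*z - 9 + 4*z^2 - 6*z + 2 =6*z^2 + 12*z + 6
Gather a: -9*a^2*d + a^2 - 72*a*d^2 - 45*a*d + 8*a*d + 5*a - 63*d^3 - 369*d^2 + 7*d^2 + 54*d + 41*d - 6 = a^2*(1 - 9*d) + a*(-72*d^2 - 37*d + 5) - 63*d^3 - 362*d^2 + 95*d - 6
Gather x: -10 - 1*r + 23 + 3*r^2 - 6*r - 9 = 3*r^2 - 7*r + 4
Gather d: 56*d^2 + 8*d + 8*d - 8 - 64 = 56*d^2 + 16*d - 72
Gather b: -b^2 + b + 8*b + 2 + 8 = -b^2 + 9*b + 10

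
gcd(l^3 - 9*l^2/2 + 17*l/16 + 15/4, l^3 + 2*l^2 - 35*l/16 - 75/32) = l^2 - l/2 - 15/16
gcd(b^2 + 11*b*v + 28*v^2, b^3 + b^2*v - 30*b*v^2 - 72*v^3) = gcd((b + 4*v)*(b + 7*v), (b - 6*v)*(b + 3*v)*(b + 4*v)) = b + 4*v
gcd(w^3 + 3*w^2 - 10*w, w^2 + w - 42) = 1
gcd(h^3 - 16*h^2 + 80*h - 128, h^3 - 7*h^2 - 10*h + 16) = h - 8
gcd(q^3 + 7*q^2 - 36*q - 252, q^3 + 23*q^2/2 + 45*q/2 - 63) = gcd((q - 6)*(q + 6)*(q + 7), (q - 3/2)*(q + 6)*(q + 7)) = q^2 + 13*q + 42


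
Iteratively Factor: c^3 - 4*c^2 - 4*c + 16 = (c - 4)*(c^2 - 4) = (c - 4)*(c - 2)*(c + 2)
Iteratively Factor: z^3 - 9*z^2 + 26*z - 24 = (z - 2)*(z^2 - 7*z + 12) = (z - 4)*(z - 2)*(z - 3)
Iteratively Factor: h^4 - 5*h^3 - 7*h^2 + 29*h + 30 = (h - 3)*(h^3 - 2*h^2 - 13*h - 10) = (h - 5)*(h - 3)*(h^2 + 3*h + 2) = (h - 5)*(h - 3)*(h + 1)*(h + 2)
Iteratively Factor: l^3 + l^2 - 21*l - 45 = (l + 3)*(l^2 - 2*l - 15) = (l + 3)^2*(l - 5)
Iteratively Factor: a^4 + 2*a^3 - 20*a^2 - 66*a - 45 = (a + 1)*(a^3 + a^2 - 21*a - 45) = (a - 5)*(a + 1)*(a^2 + 6*a + 9) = (a - 5)*(a + 1)*(a + 3)*(a + 3)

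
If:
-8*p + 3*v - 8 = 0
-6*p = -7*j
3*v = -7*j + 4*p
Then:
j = -24/35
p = -4/5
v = 8/15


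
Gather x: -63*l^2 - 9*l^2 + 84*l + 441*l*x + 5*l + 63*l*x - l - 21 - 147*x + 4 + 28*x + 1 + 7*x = -72*l^2 + 88*l + x*(504*l - 112) - 16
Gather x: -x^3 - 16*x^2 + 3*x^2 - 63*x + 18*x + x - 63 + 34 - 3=-x^3 - 13*x^2 - 44*x - 32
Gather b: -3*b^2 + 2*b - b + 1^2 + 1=-3*b^2 + b + 2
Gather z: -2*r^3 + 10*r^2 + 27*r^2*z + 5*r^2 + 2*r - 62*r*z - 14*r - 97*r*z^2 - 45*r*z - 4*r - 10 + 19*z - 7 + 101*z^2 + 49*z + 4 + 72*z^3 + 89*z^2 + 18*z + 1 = -2*r^3 + 15*r^2 - 16*r + 72*z^3 + z^2*(190 - 97*r) + z*(27*r^2 - 107*r + 86) - 12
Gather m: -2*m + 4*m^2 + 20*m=4*m^2 + 18*m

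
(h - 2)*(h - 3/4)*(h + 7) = h^3 + 17*h^2/4 - 71*h/4 + 21/2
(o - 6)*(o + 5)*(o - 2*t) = o^3 - 2*o^2*t - o^2 + 2*o*t - 30*o + 60*t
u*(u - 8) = u^2 - 8*u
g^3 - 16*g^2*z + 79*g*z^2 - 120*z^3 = (g - 8*z)*(g - 5*z)*(g - 3*z)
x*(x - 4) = x^2 - 4*x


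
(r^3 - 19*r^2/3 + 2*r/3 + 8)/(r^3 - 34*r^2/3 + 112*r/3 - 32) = (r + 1)/(r - 4)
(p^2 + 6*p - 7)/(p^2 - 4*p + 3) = (p + 7)/(p - 3)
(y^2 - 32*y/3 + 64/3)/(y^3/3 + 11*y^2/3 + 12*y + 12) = (3*y^2 - 32*y + 64)/(y^3 + 11*y^2 + 36*y + 36)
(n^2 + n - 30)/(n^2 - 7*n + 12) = (n^2 + n - 30)/(n^2 - 7*n + 12)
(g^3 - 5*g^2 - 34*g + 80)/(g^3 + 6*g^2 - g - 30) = (g - 8)/(g + 3)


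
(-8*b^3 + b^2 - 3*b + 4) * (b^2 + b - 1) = -8*b^5 - 7*b^4 + 6*b^3 + 7*b - 4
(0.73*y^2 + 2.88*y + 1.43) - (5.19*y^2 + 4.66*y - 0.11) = -4.46*y^2 - 1.78*y + 1.54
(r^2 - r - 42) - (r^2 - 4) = -r - 38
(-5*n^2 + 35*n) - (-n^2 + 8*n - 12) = -4*n^2 + 27*n + 12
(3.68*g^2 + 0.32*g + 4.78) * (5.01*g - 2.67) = 18.4368*g^3 - 8.2224*g^2 + 23.0934*g - 12.7626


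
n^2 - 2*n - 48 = (n - 8)*(n + 6)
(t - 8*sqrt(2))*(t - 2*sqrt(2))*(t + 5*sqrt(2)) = t^3 - 5*sqrt(2)*t^2 - 68*t + 160*sqrt(2)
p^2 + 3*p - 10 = (p - 2)*(p + 5)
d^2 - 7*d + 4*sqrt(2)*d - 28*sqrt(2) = (d - 7)*(d + 4*sqrt(2))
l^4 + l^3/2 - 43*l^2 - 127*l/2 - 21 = (l - 7)*(l + 1/2)*(l + 1)*(l + 6)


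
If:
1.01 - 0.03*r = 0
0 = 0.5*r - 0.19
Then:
No Solution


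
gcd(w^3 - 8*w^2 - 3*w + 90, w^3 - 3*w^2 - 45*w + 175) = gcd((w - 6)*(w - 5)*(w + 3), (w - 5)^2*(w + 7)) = w - 5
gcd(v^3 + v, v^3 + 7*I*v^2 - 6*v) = v^2 + I*v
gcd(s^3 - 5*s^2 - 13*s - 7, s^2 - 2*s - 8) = 1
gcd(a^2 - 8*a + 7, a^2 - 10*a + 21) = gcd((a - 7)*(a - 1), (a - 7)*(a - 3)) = a - 7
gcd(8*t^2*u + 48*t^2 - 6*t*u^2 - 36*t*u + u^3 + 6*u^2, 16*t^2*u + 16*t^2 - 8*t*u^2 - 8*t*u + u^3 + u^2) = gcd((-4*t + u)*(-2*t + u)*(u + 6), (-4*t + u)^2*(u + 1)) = 4*t - u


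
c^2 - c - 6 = (c - 3)*(c + 2)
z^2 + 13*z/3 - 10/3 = (z - 2/3)*(z + 5)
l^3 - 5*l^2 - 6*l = l*(l - 6)*(l + 1)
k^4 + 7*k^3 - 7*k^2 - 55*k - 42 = (k - 3)*(k + 1)*(k + 2)*(k + 7)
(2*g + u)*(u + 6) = 2*g*u + 12*g + u^2 + 6*u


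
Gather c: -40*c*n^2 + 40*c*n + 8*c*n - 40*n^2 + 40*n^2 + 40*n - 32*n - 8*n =c*(-40*n^2 + 48*n)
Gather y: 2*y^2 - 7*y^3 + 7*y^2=-7*y^3 + 9*y^2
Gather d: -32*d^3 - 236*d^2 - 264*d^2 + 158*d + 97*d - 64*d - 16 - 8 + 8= -32*d^3 - 500*d^2 + 191*d - 16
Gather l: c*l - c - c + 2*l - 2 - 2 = -2*c + l*(c + 2) - 4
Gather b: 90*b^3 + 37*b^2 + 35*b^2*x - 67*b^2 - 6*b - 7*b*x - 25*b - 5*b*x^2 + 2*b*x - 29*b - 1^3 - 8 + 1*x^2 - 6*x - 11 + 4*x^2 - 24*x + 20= 90*b^3 + b^2*(35*x - 30) + b*(-5*x^2 - 5*x - 60) + 5*x^2 - 30*x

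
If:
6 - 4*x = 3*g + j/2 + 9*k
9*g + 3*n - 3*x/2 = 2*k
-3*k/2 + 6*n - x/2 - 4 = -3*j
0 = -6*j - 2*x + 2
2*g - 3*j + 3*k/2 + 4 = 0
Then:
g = -481/1610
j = 2887/805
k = 564/115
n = -1149/1610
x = -7856/805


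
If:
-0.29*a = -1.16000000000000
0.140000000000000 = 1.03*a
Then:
No Solution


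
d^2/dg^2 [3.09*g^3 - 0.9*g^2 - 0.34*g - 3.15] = 18.54*g - 1.8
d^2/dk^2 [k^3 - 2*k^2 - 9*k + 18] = 6*k - 4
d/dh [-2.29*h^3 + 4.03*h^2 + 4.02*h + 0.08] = -6.87*h^2 + 8.06*h + 4.02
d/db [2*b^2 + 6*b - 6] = 4*b + 6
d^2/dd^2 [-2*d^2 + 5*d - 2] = -4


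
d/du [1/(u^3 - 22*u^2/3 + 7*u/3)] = 3*(-9*u^2 + 44*u - 7)/(u^2*(3*u^2 - 22*u + 7)^2)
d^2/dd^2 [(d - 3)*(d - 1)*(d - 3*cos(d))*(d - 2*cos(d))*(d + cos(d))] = 4*d^4*cos(d) + 32*d^3*sin(d) - 16*d^3*cos(d) - 2*d^3*cos(2*d) + 20*d^3 - 96*d^2*sin(d) - 6*d^2*sin(2*d) - 81*d^2*cos(d)/2 + 8*d^2*cos(2*d) - 27*d^2*cos(3*d)/2 - 48*d^2 + 30*d*sin(d) + 16*d*sin(2*d) - 18*d*sin(3*d) + 114*d*cos(d) - 3*d*cos(2*d) + 54*d*cos(3*d) + 21*d + 36*sin(d) - 6*sin(2*d) + 36*sin(3*d) - 57*cos(d)/2 - 4*cos(2*d) - 75*cos(3*d)/2 - 4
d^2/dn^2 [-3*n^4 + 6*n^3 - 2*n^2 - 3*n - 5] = -36*n^2 + 36*n - 4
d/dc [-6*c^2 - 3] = -12*c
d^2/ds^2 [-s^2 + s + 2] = -2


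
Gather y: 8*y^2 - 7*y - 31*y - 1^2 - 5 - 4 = 8*y^2 - 38*y - 10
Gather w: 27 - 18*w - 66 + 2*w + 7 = -16*w - 32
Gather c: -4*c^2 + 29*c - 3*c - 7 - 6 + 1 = -4*c^2 + 26*c - 12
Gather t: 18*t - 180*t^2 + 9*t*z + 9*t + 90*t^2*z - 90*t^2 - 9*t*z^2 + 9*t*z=t^2*(90*z - 270) + t*(-9*z^2 + 18*z + 27)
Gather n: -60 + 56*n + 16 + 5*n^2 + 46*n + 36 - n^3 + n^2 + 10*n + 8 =-n^3 + 6*n^2 + 112*n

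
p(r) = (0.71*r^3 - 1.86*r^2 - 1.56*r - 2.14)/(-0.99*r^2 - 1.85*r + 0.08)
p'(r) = (1.98*r + 1.85)*(0.71*r^3 - 1.86*r^2 - 1.56*r - 2.14)/(-0.99*r^2 - 1.85*r + 0.08)^2 + (2.13*r^2 - 3.72*r - 1.56)/(-0.99*r^2 - 1.85*r + 0.08) = (-0.7029*r^4 - 2.627*r^3 + 2.067*r^2 - 4.5348*r - 4.0838)/(0.9801*r^4 + 3.663*r^3 + 3.2641*r^2 - 0.296*r + 0.0064)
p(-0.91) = -2.96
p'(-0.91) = 3.65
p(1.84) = 1.03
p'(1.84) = -0.67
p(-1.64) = -17.10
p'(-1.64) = 75.69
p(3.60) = -0.07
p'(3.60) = -0.62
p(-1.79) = -42.74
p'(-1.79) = 384.33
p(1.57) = 1.22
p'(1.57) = -0.74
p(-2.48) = 14.46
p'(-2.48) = 16.52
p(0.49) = 3.07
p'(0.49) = -5.44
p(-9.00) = 10.34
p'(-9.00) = -0.62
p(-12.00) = 12.29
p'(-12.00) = -0.67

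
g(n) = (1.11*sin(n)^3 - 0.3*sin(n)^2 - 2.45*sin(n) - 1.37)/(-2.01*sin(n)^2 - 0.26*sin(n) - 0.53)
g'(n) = (4.02*sin(n)*cos(n) + 0.26*cos(n))*(1.11*sin(n)^3 - 0.3*sin(n)^2 - 2.45*sin(n) - 1.37)/(-2.01*sin(n)^2 - 0.26*sin(n) - 0.53)^2 + (3.33*sin(n)^2*cos(n) - 0.6*sin(n)*cos(n) - 2.45*cos(n))/(-2.01*sin(n)^2 - 0.26*sin(n) - 0.53) = (-2.2311*sin(n)^4 - 0.5772*sin(n)^3 - 6.6114*sin(n)^2 - 5.1894*sin(n) + 0.9423)*cos(n)/(4.0401*sin(n)^4 + 1.0452*sin(n)^3 + 2.1982*sin(n)^2 + 0.2756*sin(n) + 0.2809)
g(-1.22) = 0.12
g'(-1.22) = -0.10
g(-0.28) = 1.21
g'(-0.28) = 4.81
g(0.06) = 2.75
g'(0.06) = 1.98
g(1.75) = 1.10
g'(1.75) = 0.32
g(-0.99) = 0.10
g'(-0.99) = -0.02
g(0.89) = 1.51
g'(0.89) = -1.36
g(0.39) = 2.48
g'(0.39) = -2.26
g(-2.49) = 0.22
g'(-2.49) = -0.96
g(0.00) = 2.58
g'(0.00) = 3.35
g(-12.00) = 2.08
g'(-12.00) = -2.18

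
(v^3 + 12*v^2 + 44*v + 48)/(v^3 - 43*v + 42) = (v^3 + 12*v^2 + 44*v + 48)/(v^3 - 43*v + 42)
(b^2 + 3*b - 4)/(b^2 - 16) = (b - 1)/(b - 4)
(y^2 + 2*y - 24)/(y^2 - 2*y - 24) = (-y^2 - 2*y + 24)/(-y^2 + 2*y + 24)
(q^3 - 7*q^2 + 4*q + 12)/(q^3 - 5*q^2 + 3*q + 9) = (q^2 - 8*q + 12)/(q^2 - 6*q + 9)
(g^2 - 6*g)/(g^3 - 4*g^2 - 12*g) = 1/(g + 2)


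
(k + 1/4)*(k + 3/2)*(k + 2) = k^3 + 15*k^2/4 + 31*k/8 + 3/4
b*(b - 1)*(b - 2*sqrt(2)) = b^3 - 2*sqrt(2)*b^2 - b^2 + 2*sqrt(2)*b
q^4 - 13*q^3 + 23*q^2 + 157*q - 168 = (q - 8)*(q - 7)*(q - 1)*(q + 3)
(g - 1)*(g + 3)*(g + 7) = g^3 + 9*g^2 + 11*g - 21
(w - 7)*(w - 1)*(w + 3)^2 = w^4 - 2*w^3 - 32*w^2 - 30*w + 63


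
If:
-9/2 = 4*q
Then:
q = -9/8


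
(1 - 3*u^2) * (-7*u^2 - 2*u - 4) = 21*u^4 + 6*u^3 + 5*u^2 - 2*u - 4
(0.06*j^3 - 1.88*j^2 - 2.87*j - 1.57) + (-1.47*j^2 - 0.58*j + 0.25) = 0.06*j^3 - 3.35*j^2 - 3.45*j - 1.32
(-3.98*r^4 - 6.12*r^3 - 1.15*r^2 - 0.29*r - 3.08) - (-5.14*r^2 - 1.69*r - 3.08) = -3.98*r^4 - 6.12*r^3 + 3.99*r^2 + 1.4*r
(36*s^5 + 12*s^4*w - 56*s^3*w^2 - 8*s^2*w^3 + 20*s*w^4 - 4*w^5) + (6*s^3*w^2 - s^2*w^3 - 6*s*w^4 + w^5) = 36*s^5 + 12*s^4*w - 50*s^3*w^2 - 9*s^2*w^3 + 14*s*w^4 - 3*w^5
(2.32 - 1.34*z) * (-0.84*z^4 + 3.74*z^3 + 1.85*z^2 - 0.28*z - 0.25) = 1.1256*z^5 - 6.9604*z^4 + 6.1978*z^3 + 4.6672*z^2 - 0.3146*z - 0.58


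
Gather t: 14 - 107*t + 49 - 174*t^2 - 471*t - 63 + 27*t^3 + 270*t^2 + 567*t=27*t^3 + 96*t^2 - 11*t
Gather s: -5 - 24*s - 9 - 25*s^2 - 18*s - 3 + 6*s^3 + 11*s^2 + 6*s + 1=6*s^3 - 14*s^2 - 36*s - 16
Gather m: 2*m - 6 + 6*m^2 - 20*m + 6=6*m^2 - 18*m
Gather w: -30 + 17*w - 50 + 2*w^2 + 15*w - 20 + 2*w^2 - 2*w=4*w^2 + 30*w - 100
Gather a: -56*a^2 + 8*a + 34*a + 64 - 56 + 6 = -56*a^2 + 42*a + 14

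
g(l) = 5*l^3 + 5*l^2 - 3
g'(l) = 15*l^2 + 10*l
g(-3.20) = -115.64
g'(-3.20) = 121.60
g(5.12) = 799.16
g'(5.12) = 444.42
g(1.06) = 8.57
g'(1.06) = 27.45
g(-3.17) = -112.03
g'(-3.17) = 119.03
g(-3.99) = -241.01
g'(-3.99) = 198.90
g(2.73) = 136.00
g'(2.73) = 139.09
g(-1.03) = -3.16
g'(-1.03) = 5.61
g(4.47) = 543.48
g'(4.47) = 344.41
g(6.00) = 1257.00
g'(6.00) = 600.00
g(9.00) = 4047.00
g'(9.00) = 1305.00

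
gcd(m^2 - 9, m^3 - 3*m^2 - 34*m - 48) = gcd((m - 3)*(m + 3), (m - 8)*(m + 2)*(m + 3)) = m + 3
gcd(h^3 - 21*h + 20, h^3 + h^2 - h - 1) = h - 1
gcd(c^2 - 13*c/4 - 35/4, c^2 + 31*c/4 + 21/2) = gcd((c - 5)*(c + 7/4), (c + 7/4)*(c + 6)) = c + 7/4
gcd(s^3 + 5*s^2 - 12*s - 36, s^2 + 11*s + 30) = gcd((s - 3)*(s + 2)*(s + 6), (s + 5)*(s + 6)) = s + 6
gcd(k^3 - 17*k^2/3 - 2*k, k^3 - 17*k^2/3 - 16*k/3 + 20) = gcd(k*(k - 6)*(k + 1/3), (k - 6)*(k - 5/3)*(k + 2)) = k - 6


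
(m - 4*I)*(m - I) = m^2 - 5*I*m - 4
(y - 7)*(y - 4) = y^2 - 11*y + 28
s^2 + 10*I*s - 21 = (s + 3*I)*(s + 7*I)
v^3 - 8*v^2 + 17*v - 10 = (v - 5)*(v - 2)*(v - 1)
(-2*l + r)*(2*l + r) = -4*l^2 + r^2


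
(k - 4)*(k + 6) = k^2 + 2*k - 24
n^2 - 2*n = n*(n - 2)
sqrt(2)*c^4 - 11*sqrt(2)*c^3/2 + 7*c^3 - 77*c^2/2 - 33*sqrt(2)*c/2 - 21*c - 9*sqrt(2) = (c - 6)*(c + 1/2)*(c + 3*sqrt(2))*(sqrt(2)*c + 1)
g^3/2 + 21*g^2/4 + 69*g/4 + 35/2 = (g/2 + 1)*(g + 7/2)*(g + 5)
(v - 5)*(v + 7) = v^2 + 2*v - 35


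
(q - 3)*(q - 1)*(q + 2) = q^3 - 2*q^2 - 5*q + 6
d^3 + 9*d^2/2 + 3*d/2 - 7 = (d - 1)*(d + 2)*(d + 7/2)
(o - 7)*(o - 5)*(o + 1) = o^3 - 11*o^2 + 23*o + 35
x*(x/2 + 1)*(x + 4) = x^3/2 + 3*x^2 + 4*x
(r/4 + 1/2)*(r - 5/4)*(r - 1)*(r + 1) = r^4/4 + 3*r^3/16 - 7*r^2/8 - 3*r/16 + 5/8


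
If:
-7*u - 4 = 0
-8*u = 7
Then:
No Solution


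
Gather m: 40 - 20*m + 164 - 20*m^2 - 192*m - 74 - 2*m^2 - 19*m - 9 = -22*m^2 - 231*m + 121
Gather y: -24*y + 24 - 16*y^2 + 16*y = -16*y^2 - 8*y + 24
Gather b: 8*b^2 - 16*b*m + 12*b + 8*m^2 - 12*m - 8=8*b^2 + b*(12 - 16*m) + 8*m^2 - 12*m - 8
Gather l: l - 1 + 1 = l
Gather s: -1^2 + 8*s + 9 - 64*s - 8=-56*s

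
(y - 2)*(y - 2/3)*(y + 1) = y^3 - 5*y^2/3 - 4*y/3 + 4/3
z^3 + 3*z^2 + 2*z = z*(z + 1)*(z + 2)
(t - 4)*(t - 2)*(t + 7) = t^3 + t^2 - 34*t + 56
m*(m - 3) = m^2 - 3*m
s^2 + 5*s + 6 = (s + 2)*(s + 3)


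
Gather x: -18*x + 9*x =-9*x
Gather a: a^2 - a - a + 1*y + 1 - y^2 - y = a^2 - 2*a - y^2 + 1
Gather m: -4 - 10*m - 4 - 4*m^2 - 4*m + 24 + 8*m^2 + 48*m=4*m^2 + 34*m + 16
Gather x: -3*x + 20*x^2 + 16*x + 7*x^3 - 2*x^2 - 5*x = 7*x^3 + 18*x^2 + 8*x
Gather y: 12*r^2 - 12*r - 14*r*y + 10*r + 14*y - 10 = 12*r^2 - 2*r + y*(14 - 14*r) - 10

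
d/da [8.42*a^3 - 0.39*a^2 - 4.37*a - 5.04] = 25.26*a^2 - 0.78*a - 4.37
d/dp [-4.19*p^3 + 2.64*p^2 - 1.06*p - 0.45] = -12.57*p^2 + 5.28*p - 1.06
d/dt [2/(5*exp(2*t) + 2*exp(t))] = 4*(-5*exp(t) - 1)*exp(-t)/(5*exp(t) + 2)^2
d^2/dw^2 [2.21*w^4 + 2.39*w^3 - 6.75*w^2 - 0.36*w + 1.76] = 26.52*w^2 + 14.34*w - 13.5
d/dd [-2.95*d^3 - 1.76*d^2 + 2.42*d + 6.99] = -8.85*d^2 - 3.52*d + 2.42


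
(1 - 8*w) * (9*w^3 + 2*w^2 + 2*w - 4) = -72*w^4 - 7*w^3 - 14*w^2 + 34*w - 4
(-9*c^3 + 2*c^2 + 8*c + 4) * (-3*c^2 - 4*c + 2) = 27*c^5 + 30*c^4 - 50*c^3 - 40*c^2 + 8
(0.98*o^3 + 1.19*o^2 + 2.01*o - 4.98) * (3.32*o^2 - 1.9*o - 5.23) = 3.2536*o^5 + 2.0888*o^4 - 0.713200000000001*o^3 - 26.5763*o^2 - 1.0503*o + 26.0454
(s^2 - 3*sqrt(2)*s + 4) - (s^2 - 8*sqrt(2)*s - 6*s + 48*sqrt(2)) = 6*s + 5*sqrt(2)*s - 48*sqrt(2) + 4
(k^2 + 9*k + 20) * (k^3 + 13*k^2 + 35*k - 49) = k^5 + 22*k^4 + 172*k^3 + 526*k^2 + 259*k - 980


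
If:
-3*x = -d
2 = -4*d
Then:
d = -1/2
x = -1/6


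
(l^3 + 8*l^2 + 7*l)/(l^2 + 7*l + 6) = l*(l + 7)/(l + 6)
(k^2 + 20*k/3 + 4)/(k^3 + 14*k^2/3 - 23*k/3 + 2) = (3*k + 2)/(3*k^2 - 4*k + 1)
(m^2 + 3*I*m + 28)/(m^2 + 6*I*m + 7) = (m - 4*I)/(m - I)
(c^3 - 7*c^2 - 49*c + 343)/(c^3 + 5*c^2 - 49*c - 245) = (c - 7)/(c + 5)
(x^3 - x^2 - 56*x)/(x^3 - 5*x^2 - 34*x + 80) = x*(x + 7)/(x^2 + 3*x - 10)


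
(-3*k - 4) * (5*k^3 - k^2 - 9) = -15*k^4 - 17*k^3 + 4*k^2 + 27*k + 36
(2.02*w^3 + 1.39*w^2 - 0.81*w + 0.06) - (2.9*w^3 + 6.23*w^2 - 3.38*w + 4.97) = -0.88*w^3 - 4.84*w^2 + 2.57*w - 4.91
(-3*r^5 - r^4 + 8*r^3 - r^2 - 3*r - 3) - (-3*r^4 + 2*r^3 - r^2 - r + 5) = -3*r^5 + 2*r^4 + 6*r^3 - 2*r - 8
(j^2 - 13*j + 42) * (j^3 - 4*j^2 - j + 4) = j^5 - 17*j^4 + 93*j^3 - 151*j^2 - 94*j + 168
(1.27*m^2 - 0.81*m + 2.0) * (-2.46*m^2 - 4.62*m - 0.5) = -3.1242*m^4 - 3.8748*m^3 - 1.8128*m^2 - 8.835*m - 1.0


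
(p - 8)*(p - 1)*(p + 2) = p^3 - 7*p^2 - 10*p + 16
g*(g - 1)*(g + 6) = g^3 + 5*g^2 - 6*g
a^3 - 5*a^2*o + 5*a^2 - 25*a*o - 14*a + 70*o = (a - 2)*(a + 7)*(a - 5*o)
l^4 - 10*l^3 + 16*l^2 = l^2*(l - 8)*(l - 2)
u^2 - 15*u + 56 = (u - 8)*(u - 7)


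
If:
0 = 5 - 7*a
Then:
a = 5/7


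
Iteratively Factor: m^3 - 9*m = (m - 3)*(m^2 + 3*m) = (m - 3)*(m + 3)*(m)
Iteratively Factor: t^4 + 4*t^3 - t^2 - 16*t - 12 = (t - 2)*(t^3 + 6*t^2 + 11*t + 6) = (t - 2)*(t + 1)*(t^2 + 5*t + 6) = (t - 2)*(t + 1)*(t + 3)*(t + 2)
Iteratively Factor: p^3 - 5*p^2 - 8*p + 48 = (p - 4)*(p^2 - p - 12) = (p - 4)*(p + 3)*(p - 4)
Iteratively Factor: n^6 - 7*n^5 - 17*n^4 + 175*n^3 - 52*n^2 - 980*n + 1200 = (n + 4)*(n^5 - 11*n^4 + 27*n^3 + 67*n^2 - 320*n + 300) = (n - 2)*(n + 4)*(n^4 - 9*n^3 + 9*n^2 + 85*n - 150) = (n - 5)*(n - 2)*(n + 4)*(n^3 - 4*n^2 - 11*n + 30) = (n - 5)^2*(n - 2)*(n + 4)*(n^2 + n - 6) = (n - 5)^2*(n - 2)*(n + 3)*(n + 4)*(n - 2)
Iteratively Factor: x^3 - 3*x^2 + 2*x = (x)*(x^2 - 3*x + 2) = x*(x - 2)*(x - 1)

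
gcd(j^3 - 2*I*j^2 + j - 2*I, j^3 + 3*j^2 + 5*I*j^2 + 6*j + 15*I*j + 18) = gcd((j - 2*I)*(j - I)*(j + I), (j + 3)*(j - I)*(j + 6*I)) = j - I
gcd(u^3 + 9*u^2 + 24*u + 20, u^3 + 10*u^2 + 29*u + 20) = u + 5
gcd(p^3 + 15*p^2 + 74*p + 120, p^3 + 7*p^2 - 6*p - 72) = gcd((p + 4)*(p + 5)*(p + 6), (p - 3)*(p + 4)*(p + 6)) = p^2 + 10*p + 24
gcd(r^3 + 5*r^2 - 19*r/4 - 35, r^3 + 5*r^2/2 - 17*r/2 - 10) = r^2 + 3*r/2 - 10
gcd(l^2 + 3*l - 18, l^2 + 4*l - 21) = l - 3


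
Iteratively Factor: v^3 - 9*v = (v - 3)*(v^2 + 3*v) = (v - 3)*(v + 3)*(v)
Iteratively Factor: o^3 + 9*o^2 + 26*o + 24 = (o + 3)*(o^2 + 6*o + 8) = (o + 3)*(o + 4)*(o + 2)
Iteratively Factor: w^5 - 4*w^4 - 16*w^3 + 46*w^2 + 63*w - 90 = (w + 3)*(w^4 - 7*w^3 + 5*w^2 + 31*w - 30) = (w + 2)*(w + 3)*(w^3 - 9*w^2 + 23*w - 15) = (w - 1)*(w + 2)*(w + 3)*(w^2 - 8*w + 15) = (w - 5)*(w - 1)*(w + 2)*(w + 3)*(w - 3)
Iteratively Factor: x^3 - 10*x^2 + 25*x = (x - 5)*(x^2 - 5*x) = (x - 5)^2*(x)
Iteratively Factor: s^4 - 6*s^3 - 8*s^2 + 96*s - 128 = (s - 4)*(s^3 - 2*s^2 - 16*s + 32) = (s - 4)*(s + 4)*(s^2 - 6*s + 8) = (s - 4)*(s - 2)*(s + 4)*(s - 4)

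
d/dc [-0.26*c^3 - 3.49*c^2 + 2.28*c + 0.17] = -0.78*c^2 - 6.98*c + 2.28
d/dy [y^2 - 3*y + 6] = 2*y - 3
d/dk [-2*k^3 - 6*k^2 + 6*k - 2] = -6*k^2 - 12*k + 6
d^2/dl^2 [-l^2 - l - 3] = -2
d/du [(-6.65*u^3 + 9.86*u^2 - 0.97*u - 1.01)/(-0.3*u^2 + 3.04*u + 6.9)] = (1.995*u^4 - 40.432*u^3 - 107.9716*u^2 + 135.462*u - 3.6226)/(0.09*u^4 - 1.824*u^3 + 5.1016*u^2 + 41.952*u + 47.61)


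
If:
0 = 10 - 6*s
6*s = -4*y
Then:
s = 5/3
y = -5/2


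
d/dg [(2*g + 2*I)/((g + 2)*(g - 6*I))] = 2*((g + 2)*(g - 6*I) - (g + 2)*(g + I) - (g - 6*I)*(g + I))/((g + 2)^2*(g - 6*I)^2)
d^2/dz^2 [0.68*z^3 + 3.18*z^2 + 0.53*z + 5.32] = 4.08*z + 6.36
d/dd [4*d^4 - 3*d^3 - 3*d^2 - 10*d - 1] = 16*d^3 - 9*d^2 - 6*d - 10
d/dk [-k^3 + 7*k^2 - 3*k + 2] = -3*k^2 + 14*k - 3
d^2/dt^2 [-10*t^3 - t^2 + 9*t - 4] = -60*t - 2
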